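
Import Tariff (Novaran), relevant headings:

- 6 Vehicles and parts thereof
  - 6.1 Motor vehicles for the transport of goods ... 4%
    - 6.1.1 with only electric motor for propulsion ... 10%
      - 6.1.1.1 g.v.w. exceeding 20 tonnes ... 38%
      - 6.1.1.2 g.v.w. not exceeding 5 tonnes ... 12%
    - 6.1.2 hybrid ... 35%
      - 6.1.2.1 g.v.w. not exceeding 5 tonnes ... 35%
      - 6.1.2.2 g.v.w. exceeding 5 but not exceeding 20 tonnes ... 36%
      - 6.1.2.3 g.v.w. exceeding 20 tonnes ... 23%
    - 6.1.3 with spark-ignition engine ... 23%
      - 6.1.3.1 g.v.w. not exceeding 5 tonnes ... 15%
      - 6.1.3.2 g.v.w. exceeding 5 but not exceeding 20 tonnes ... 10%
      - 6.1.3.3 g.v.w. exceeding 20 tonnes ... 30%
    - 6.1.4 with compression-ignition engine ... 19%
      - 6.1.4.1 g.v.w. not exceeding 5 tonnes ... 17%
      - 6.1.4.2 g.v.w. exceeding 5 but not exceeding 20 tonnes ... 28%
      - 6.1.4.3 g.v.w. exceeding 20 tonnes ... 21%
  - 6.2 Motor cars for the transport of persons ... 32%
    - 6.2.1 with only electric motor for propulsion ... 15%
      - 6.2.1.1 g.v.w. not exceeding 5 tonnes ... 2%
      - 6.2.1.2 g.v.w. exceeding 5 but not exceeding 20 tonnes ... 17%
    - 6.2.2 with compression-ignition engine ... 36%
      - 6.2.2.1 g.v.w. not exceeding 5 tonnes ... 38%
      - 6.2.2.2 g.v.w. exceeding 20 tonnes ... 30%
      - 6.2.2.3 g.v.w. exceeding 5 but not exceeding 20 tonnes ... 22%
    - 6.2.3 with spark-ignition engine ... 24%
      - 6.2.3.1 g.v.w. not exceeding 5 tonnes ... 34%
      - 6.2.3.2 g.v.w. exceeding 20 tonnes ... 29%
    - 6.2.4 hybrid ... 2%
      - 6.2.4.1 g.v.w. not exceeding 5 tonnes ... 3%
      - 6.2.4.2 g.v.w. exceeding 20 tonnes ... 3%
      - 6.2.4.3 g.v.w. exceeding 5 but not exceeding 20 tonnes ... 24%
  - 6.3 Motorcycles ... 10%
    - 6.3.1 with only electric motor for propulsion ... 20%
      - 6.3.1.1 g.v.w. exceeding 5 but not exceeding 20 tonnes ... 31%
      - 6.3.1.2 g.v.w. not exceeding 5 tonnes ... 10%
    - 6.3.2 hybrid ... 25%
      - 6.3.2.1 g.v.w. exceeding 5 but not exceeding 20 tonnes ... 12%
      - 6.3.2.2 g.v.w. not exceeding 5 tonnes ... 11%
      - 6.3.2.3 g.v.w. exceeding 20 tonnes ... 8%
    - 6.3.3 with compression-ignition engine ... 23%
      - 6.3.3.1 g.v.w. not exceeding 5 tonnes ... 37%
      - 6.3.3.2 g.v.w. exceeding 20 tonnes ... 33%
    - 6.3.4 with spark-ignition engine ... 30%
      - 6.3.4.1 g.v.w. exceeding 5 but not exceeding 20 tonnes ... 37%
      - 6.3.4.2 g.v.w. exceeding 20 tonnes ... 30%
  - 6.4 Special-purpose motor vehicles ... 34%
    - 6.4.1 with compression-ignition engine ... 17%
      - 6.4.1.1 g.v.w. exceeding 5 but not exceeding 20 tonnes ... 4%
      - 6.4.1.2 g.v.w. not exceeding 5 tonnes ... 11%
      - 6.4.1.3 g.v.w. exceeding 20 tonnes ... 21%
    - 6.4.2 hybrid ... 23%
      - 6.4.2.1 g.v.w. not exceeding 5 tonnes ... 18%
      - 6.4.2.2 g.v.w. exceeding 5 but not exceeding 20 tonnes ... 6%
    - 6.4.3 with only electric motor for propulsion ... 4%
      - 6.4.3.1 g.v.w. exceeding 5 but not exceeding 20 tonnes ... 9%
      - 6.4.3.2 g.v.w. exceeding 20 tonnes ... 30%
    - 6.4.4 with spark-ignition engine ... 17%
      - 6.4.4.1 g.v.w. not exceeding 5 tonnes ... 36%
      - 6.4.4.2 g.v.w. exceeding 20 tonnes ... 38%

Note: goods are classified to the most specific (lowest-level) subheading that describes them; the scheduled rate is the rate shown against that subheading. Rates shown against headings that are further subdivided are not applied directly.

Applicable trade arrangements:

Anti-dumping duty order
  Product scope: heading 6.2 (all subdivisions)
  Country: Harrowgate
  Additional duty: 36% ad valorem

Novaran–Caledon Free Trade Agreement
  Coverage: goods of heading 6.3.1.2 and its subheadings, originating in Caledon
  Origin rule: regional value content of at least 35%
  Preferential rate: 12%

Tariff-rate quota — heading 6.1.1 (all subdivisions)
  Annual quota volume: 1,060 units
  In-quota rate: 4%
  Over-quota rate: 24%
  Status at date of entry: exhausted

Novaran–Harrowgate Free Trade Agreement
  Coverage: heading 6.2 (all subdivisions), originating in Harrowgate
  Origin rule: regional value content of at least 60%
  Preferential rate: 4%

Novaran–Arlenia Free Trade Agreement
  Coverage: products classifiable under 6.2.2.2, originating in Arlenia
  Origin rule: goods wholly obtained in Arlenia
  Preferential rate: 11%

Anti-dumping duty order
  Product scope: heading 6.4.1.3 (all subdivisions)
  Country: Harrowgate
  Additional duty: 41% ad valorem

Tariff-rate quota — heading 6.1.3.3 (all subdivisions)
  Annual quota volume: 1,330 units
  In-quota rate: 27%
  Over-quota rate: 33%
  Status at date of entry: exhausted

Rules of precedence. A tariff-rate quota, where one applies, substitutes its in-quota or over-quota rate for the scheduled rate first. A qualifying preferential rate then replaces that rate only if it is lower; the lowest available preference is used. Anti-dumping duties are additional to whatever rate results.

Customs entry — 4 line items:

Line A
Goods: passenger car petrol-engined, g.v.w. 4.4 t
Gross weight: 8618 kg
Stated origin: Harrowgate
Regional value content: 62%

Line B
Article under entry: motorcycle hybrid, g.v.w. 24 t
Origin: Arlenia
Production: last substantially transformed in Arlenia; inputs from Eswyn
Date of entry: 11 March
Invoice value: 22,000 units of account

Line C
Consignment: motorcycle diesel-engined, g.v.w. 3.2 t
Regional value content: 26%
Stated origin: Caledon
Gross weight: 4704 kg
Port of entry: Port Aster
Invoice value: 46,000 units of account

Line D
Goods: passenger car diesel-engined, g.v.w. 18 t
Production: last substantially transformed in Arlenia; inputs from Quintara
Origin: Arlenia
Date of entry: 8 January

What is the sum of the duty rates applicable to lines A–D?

107%

Line A: passenger car → 6.2; petrol-engined → 6.2.3; g.v.w. 4.4 t → 6.2.3.1. Scheduled 34%. Harrowgate agreement on 6.2: RVC ≥ 60% → 4% available; preferential 4%; anti-dumping (Harrowgate, 6.2): +36%; total 4% + 36% = 40%. → 40%.
Line B: motorcycle → 6.3; hybrid → 6.3.2; g.v.w. 24 t → 6.3.2.3. Scheduled 8%. Arlenia agreement on 6.2.2.2: 6.3.2.3 not covered. → 8%.
Line C: motorcycle → 6.3; diesel-engined → 6.3.3; g.v.w. 3.2 t → 6.3.3.1. Scheduled 37%. Caledon agreement on 6.3.1.2: 6.3.3.1 not covered. → 37%.
Line D: passenger car → 6.2; diesel-engined → 6.2.2; g.v.w. 18 t → 6.2.2.3. Scheduled 22%. Arlenia agreement on 6.2.2.2: 6.2.2.3 not covered. → 22%.
Sum: 40% + 8% + 37% + 22% = 107%.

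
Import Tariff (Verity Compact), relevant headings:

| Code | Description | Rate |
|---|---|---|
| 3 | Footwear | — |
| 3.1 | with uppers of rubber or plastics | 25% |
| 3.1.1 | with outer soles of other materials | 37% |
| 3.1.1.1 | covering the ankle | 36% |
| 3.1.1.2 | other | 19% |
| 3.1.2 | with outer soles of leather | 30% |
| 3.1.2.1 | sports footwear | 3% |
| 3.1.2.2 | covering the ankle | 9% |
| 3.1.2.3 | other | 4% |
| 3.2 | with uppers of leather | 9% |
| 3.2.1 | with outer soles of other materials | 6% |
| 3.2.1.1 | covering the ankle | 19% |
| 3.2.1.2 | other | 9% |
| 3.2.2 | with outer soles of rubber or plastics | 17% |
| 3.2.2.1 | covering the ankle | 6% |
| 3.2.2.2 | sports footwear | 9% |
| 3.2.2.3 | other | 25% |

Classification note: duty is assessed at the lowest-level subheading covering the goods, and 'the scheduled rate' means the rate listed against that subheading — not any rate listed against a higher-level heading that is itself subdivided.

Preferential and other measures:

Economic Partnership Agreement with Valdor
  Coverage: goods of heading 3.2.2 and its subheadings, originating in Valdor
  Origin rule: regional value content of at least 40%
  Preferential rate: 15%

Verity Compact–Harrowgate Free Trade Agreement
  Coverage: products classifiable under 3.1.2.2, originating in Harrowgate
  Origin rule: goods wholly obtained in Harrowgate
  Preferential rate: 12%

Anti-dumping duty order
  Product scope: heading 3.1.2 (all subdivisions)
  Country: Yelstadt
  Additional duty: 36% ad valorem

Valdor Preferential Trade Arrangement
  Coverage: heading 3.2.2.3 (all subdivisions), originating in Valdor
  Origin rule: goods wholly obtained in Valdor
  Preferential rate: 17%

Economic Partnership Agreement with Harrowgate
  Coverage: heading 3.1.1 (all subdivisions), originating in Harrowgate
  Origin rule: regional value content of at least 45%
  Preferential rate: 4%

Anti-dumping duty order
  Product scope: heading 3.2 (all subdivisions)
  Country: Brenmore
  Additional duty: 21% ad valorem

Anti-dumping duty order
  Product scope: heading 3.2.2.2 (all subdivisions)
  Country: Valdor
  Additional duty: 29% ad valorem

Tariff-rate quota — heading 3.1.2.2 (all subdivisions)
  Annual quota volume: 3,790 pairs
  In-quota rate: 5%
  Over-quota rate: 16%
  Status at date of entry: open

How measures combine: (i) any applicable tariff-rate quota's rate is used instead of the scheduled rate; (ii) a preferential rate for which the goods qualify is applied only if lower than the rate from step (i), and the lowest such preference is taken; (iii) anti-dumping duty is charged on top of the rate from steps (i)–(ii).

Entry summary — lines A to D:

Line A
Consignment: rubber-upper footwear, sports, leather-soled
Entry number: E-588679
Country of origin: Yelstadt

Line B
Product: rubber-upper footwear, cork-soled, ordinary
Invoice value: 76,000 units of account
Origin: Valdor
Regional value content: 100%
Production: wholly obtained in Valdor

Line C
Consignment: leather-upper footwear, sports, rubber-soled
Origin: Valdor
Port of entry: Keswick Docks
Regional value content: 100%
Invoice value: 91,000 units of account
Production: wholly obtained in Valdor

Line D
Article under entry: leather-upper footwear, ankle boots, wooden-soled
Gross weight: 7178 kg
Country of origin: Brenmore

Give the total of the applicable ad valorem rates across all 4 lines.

136%

Line A: rubber-upper → 3.1; leather-soled → 3.1.2; sports → 3.1.2.1. Scheduled 3%. anti-dumping (Yelstadt, 3.1.2): +36%; total 3% + 36% = 39%. → 39%.
Line B: rubber-upper → 3.1; cork-soled → 3.1.1; ordinary → 3.1.1.2. Scheduled 19%. Valdor agreement on 3.2.2: 3.1.1.2 not covered; Valdor agreement on 3.2.2.3: 3.1.1.2 not covered. → 19%.
Line C: leather-upper → 3.2; rubber-soled → 3.2.2; sports → 3.2.2.2. Scheduled 9%. Valdor agreement on 3.2.2: RVC ≥ 40% → 15% available; Valdor agreement on 3.2.2.3: 3.2.2.2 not covered; preference 15% not lower than 9% → no reduction; anti-dumping (Valdor, 3.2.2.2): +29%; total 9% + 29% = 38%. → 38%.
Line D: leather-upper → 3.2; wooden-soled → 3.2.1; ankle boots → 3.2.1.1. Scheduled 19%. anti-dumping (Brenmore, 3.2): +21%; total 19% + 21% = 40%. → 40%.
Sum: 39% + 19% + 38% + 40% = 136%.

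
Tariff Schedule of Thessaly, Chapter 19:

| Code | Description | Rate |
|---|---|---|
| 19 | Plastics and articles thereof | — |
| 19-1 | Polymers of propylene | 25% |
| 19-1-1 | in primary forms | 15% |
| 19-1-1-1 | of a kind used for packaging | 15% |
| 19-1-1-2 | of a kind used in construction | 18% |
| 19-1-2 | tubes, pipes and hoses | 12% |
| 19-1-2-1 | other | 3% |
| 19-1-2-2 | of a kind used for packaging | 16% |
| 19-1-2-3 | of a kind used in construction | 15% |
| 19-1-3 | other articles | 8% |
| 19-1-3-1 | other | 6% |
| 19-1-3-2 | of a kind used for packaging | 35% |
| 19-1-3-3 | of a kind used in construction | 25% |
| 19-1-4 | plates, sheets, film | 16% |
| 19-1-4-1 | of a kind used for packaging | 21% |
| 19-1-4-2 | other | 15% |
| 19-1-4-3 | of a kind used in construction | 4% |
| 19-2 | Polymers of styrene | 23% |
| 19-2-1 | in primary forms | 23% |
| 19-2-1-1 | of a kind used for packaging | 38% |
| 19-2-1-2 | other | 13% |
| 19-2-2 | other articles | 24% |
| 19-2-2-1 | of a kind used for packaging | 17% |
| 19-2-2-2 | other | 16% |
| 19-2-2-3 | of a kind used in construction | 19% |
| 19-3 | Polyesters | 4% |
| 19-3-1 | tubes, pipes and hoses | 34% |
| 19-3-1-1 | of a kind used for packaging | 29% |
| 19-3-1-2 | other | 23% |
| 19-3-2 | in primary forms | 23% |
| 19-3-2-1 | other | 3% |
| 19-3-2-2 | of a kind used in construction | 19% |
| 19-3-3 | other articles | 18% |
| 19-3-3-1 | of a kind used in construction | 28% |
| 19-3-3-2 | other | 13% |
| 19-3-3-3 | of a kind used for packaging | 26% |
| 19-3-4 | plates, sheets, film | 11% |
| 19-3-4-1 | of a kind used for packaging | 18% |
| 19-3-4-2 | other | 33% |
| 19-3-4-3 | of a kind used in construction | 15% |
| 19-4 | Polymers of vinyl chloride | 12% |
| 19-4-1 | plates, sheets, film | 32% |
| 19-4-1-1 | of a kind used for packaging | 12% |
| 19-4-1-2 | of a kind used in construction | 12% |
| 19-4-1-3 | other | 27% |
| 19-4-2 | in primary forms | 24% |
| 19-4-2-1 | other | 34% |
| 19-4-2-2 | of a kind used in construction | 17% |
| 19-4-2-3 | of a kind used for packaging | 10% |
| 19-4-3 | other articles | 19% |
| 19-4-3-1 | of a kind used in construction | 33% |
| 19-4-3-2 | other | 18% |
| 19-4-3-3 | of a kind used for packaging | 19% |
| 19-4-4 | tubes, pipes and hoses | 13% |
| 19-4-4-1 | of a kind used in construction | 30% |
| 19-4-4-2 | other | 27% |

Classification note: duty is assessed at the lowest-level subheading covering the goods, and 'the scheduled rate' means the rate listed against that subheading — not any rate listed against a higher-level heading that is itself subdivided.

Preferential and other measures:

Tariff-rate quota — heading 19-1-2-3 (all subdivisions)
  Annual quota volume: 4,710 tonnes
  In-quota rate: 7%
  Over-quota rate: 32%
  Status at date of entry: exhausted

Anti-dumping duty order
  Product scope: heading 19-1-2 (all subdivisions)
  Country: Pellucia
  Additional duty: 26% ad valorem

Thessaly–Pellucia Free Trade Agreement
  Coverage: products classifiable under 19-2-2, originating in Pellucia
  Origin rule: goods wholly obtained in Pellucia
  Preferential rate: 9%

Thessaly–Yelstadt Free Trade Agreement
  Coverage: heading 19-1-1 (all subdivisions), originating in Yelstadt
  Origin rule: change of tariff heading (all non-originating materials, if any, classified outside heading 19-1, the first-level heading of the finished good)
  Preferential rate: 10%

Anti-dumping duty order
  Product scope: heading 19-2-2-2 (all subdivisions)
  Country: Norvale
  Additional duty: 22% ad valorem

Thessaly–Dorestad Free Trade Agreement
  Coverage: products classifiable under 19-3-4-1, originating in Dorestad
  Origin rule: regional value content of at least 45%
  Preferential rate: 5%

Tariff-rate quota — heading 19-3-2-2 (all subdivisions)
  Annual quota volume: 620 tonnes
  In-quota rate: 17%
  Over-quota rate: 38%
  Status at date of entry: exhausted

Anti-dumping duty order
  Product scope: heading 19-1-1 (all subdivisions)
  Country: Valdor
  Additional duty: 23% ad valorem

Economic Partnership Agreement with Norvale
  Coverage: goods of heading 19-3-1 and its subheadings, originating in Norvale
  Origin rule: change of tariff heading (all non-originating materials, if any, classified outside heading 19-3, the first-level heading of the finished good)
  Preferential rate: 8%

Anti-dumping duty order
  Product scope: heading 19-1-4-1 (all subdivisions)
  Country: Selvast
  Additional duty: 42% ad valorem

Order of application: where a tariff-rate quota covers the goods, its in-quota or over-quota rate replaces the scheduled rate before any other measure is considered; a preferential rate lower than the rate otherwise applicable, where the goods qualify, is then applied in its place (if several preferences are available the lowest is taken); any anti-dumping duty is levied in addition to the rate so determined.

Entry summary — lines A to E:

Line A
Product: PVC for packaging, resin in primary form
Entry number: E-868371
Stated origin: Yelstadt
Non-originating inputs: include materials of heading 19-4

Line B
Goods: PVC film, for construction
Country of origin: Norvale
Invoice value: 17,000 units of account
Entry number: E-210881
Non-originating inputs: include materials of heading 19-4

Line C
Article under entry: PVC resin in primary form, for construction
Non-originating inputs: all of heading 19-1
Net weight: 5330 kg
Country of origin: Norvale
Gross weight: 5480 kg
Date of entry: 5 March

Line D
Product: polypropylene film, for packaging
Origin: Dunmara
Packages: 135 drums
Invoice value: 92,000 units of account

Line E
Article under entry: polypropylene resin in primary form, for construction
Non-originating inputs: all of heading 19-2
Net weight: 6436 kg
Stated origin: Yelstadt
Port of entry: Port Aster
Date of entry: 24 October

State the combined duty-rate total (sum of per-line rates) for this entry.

70%

Line A: PVC → 19-4; resin in primary form → 19-4-2; for packaging → 19-4-2-3. Scheduled 10%. Yelstadt agreement on 19-1-1: 19-4-2-3 not covered. → 10%.
Line B: PVC → 19-4; film → 19-4-1; for construction → 19-4-1-2. Scheduled 12%. Norvale agreement on 19-3-1: 19-4-1-2 not covered. → 12%.
Line C: PVC → 19-4; resin in primary form → 19-4-2; for construction → 19-4-2-2. Scheduled 17%. Norvale agreement on 19-3-1: 19-4-2-2 not covered. → 17%.
Line D: polypropylene → 19-1; film → 19-1-4; for packaging → 19-1-4-1. Scheduled 21%. No special measure applies. → 21%.
Line E: polypropylene → 19-1; resin in primary form → 19-1-1; for construction → 19-1-1-2. Scheduled 18%. Yelstadt agreement on 19-1-1: CTH met → 10% available; preferential 10%. → 10%.
Sum: 10% + 12% + 17% + 21% + 10% = 70%.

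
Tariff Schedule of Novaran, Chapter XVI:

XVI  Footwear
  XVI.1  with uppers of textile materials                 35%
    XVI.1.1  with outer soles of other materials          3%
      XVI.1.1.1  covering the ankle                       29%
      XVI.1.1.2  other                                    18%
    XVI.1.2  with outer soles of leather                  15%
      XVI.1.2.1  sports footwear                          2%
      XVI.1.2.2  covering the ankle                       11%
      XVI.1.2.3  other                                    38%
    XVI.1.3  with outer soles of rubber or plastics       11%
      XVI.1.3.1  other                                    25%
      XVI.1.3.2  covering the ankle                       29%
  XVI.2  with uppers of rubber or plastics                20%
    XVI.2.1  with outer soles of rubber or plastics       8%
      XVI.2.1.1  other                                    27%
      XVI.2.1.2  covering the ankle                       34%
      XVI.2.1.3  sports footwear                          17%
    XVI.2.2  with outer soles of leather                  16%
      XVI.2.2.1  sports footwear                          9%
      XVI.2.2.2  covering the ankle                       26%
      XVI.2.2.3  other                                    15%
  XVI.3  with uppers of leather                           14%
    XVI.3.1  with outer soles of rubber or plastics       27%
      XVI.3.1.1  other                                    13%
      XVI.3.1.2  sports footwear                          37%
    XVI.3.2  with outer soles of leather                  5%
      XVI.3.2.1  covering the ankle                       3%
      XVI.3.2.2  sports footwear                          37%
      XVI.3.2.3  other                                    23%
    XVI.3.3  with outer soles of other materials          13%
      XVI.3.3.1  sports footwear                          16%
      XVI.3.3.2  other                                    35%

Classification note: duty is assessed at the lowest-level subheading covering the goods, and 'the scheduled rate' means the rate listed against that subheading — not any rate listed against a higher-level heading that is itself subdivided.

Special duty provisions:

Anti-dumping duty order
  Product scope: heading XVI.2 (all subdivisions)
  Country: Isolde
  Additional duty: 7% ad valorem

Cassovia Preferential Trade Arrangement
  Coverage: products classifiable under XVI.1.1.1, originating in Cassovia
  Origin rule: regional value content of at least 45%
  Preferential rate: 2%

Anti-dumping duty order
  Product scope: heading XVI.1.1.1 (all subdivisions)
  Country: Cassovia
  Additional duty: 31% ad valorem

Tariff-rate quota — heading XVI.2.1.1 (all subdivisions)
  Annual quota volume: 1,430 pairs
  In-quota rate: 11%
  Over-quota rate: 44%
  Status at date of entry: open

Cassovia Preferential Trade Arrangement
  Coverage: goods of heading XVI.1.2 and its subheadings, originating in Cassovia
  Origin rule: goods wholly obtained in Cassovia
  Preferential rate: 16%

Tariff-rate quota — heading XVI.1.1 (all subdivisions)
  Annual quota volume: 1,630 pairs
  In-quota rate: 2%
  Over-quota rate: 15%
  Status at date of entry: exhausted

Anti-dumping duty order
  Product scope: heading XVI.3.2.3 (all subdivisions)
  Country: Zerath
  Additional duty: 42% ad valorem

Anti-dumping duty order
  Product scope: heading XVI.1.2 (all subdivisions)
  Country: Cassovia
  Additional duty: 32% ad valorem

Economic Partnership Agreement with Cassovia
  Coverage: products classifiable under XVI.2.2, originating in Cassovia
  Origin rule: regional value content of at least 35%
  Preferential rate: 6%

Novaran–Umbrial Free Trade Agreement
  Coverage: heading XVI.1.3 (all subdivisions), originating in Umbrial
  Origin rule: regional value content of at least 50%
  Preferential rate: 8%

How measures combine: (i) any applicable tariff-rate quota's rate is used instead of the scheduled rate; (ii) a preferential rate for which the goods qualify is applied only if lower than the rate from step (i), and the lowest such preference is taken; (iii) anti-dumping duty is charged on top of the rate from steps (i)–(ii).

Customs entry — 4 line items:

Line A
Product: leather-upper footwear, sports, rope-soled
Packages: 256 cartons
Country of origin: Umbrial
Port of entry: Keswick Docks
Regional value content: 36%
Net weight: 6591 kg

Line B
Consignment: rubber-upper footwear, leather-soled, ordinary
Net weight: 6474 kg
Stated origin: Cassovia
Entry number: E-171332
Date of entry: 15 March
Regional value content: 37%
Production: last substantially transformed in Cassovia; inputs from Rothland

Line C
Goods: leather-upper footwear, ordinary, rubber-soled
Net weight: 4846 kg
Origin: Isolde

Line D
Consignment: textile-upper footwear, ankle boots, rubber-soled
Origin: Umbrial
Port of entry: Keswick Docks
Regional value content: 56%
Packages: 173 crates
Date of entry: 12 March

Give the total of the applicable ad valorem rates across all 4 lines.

43%

Line A: leather-upper → XVI.3; rope-soled → XVI.3.3; sports → XVI.3.3.1. Scheduled 16%. Umbrial agreement on XVI.1.3: XVI.3.3.1 not covered. → 16%.
Line B: rubber-upper → XVI.2; leather-soled → XVI.2.2; ordinary → XVI.2.2.3. Scheduled 15%. Cassovia agreement on XVI.1.1.1: XVI.2.2.3 not covered; Cassovia agreement on XVI.1.2: XVI.2.2.3 not covered; Cassovia agreement on XVI.2.2: RVC ≥ 35% → 6% available; preferential 6%. → 6%.
Line C: leather-upper → XVI.3; rubber-soled → XVI.3.1; ordinary → XVI.3.1.1. Scheduled 13%. No special measure applies. → 13%.
Line D: textile-upper → XVI.1; rubber-soled → XVI.1.3; ankle boots → XVI.1.3.2. Scheduled 29%. Umbrial agreement on XVI.1.3: RVC ≥ 50% → 8% available; preferential 8%. → 8%.
Sum: 16% + 6% + 13% + 8% = 43%.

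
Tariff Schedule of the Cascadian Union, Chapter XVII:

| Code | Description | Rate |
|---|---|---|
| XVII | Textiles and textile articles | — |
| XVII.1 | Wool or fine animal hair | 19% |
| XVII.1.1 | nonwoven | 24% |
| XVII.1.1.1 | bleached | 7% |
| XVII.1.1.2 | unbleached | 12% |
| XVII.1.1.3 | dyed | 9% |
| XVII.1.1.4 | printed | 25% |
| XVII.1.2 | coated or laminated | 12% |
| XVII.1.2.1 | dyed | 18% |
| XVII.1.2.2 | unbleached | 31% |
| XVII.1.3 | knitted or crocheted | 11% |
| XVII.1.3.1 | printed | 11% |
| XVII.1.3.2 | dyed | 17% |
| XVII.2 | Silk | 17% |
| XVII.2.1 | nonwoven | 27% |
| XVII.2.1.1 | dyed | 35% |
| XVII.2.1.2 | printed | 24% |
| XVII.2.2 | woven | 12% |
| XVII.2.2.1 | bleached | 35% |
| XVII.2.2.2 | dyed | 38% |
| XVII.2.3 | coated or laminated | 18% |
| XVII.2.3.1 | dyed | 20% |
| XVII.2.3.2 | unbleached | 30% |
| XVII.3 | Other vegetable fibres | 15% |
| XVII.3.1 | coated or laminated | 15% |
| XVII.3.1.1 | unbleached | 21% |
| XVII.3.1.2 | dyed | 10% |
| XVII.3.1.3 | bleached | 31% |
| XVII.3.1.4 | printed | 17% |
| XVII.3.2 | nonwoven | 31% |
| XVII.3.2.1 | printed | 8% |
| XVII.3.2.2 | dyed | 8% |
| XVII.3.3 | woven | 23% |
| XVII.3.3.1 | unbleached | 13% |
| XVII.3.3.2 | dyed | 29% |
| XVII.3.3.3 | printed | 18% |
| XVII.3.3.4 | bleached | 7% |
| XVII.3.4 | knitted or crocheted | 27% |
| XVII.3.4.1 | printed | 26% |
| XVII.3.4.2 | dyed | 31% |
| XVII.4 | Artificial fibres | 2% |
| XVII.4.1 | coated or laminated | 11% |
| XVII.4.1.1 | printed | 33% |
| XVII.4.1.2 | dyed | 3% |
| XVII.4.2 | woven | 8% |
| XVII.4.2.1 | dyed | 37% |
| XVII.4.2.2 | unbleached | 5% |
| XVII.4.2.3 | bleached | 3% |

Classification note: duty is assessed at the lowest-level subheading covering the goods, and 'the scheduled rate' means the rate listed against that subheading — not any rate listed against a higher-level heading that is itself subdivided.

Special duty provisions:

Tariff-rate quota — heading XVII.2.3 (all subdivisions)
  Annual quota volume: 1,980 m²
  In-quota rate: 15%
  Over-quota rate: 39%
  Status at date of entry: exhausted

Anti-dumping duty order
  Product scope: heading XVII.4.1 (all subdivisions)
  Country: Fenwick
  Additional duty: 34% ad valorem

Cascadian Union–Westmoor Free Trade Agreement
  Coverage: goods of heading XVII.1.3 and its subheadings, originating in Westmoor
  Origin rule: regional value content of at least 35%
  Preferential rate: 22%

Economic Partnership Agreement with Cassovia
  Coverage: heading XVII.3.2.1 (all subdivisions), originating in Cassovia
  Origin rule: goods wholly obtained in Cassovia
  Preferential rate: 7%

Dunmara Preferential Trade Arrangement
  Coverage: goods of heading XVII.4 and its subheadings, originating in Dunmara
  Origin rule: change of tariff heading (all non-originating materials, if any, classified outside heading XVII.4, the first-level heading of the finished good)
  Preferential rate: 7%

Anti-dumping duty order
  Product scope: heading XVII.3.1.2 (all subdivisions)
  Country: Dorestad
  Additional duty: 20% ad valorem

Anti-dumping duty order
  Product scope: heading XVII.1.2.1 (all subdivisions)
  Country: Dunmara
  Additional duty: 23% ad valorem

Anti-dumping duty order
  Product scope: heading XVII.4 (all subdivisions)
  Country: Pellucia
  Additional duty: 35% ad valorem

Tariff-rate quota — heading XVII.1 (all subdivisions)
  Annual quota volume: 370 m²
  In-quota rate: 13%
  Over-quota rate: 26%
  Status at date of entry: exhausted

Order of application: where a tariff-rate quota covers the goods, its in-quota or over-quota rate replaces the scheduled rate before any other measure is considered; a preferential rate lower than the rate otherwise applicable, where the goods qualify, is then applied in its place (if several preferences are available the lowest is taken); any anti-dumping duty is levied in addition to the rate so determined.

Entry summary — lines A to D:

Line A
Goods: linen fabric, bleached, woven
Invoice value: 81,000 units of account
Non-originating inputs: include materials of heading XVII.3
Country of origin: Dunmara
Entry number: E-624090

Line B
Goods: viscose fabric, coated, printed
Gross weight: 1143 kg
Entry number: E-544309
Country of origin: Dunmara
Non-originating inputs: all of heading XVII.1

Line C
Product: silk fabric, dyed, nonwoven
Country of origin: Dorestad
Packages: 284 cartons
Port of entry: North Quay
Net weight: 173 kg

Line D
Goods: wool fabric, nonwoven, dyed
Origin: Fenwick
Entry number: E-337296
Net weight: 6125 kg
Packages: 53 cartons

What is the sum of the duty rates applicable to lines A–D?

75%

Line A: linen → XVII.3; woven → XVII.3.3; bleached → XVII.3.3.4. Scheduled 7%. Dunmara agreement on XVII.4: XVII.3.3.4 not covered. → 7%.
Line B: viscose → XVII.4; coated → XVII.4.1; printed → XVII.4.1.1. Scheduled 33%. Dunmara agreement on XVII.4: CTH met → 7% available; preferential 7%. → 7%.
Line C: silk → XVII.2; nonwoven → XVII.2.1; dyed → XVII.2.1.1. Scheduled 35%. No special measure applies. → 35%.
Line D: wool → XVII.1; nonwoven → XVII.1.1; dyed → XVII.1.1.3. Scheduled 9%. quota on XVII.1 exhausted → over-quota 26%. → 26%.
Sum: 7% + 7% + 35% + 26% = 75%.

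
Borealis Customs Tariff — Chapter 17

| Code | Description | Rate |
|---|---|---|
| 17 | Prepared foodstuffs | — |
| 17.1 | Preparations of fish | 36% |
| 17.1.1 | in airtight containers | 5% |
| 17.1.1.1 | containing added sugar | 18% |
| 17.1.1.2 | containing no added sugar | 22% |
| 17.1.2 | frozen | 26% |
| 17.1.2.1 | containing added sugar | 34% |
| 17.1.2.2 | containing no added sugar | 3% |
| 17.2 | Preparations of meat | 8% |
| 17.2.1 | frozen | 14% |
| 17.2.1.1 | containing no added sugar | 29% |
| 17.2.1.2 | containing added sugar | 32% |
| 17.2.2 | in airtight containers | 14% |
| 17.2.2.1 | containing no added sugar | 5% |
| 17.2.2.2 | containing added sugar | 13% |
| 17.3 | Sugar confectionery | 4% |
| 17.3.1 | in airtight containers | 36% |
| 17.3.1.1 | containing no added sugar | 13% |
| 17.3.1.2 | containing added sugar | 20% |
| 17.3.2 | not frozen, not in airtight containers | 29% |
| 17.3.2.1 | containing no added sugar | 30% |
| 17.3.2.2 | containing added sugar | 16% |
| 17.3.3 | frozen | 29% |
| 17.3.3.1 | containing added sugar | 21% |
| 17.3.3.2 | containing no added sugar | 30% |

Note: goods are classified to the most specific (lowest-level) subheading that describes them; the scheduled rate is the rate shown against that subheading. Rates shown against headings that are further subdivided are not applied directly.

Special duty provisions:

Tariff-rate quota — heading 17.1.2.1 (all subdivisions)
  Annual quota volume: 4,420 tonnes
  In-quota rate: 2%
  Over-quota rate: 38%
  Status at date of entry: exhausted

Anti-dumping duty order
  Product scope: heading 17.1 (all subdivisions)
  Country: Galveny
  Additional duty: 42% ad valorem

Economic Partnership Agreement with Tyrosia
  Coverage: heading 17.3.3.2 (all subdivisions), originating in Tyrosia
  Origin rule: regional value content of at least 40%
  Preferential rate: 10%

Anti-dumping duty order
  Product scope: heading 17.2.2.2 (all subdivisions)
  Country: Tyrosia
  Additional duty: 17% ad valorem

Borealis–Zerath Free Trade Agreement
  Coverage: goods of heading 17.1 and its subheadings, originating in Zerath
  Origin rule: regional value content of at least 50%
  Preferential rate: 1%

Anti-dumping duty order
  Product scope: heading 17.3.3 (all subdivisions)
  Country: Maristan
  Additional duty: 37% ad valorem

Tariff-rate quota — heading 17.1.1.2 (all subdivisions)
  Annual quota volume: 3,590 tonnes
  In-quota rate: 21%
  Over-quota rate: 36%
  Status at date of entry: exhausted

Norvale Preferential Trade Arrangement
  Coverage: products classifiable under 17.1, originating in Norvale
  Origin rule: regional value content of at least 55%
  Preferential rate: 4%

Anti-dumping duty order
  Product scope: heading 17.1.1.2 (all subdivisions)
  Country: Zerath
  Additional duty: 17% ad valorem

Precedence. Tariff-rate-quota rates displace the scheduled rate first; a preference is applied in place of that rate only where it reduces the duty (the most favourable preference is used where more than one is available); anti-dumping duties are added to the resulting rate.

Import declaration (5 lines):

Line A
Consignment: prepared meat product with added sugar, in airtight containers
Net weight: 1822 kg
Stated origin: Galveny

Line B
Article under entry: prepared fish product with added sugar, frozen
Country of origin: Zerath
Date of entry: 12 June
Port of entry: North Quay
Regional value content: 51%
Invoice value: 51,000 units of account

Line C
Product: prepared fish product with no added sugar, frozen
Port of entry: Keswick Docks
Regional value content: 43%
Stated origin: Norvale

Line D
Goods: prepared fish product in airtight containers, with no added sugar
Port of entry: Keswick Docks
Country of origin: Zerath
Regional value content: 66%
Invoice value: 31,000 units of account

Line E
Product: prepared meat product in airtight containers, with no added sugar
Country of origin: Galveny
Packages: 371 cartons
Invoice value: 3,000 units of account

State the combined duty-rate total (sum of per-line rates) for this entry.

Line A: prepared meat product → 17.2; in airtight containers → 17.2.2; with added sugar → 17.2.2.2. Scheduled 13%. No special measure applies. → 13%.
Line B: prepared fish product → 17.1; frozen → 17.1.2; with added sugar → 17.1.2.1. Scheduled 34%. quota on 17.1.2.1 exhausted → over-quota 38%; Zerath agreement on 17.1: RVC ≥ 50% → 1% available; preferential 1%. → 1%.
Line C: prepared fish product → 17.1; frozen → 17.1.2; with no added sugar → 17.1.2.2. Scheduled 3%. Norvale agreement on 17.1: RVC < 55%. → 3%.
Line D: prepared fish product → 17.1; in airtight containers → 17.1.1; with no added sugar → 17.1.1.2. Scheduled 22%. quota on 17.1.1.2 exhausted → over-quota 36%; Zerath agreement on 17.1: RVC ≥ 50% → 1% available; preferential 1%; anti-dumping (Zerath, 17.1.1.2): +17%; total 1% + 17% = 18%. → 18%.
Line E: prepared meat product → 17.2; in airtight containers → 17.2.2; with no added sugar → 17.2.2.1. Scheduled 5%. No special measure applies. → 5%.
Sum: 13% + 1% + 3% + 18% + 5% = 40%.

40%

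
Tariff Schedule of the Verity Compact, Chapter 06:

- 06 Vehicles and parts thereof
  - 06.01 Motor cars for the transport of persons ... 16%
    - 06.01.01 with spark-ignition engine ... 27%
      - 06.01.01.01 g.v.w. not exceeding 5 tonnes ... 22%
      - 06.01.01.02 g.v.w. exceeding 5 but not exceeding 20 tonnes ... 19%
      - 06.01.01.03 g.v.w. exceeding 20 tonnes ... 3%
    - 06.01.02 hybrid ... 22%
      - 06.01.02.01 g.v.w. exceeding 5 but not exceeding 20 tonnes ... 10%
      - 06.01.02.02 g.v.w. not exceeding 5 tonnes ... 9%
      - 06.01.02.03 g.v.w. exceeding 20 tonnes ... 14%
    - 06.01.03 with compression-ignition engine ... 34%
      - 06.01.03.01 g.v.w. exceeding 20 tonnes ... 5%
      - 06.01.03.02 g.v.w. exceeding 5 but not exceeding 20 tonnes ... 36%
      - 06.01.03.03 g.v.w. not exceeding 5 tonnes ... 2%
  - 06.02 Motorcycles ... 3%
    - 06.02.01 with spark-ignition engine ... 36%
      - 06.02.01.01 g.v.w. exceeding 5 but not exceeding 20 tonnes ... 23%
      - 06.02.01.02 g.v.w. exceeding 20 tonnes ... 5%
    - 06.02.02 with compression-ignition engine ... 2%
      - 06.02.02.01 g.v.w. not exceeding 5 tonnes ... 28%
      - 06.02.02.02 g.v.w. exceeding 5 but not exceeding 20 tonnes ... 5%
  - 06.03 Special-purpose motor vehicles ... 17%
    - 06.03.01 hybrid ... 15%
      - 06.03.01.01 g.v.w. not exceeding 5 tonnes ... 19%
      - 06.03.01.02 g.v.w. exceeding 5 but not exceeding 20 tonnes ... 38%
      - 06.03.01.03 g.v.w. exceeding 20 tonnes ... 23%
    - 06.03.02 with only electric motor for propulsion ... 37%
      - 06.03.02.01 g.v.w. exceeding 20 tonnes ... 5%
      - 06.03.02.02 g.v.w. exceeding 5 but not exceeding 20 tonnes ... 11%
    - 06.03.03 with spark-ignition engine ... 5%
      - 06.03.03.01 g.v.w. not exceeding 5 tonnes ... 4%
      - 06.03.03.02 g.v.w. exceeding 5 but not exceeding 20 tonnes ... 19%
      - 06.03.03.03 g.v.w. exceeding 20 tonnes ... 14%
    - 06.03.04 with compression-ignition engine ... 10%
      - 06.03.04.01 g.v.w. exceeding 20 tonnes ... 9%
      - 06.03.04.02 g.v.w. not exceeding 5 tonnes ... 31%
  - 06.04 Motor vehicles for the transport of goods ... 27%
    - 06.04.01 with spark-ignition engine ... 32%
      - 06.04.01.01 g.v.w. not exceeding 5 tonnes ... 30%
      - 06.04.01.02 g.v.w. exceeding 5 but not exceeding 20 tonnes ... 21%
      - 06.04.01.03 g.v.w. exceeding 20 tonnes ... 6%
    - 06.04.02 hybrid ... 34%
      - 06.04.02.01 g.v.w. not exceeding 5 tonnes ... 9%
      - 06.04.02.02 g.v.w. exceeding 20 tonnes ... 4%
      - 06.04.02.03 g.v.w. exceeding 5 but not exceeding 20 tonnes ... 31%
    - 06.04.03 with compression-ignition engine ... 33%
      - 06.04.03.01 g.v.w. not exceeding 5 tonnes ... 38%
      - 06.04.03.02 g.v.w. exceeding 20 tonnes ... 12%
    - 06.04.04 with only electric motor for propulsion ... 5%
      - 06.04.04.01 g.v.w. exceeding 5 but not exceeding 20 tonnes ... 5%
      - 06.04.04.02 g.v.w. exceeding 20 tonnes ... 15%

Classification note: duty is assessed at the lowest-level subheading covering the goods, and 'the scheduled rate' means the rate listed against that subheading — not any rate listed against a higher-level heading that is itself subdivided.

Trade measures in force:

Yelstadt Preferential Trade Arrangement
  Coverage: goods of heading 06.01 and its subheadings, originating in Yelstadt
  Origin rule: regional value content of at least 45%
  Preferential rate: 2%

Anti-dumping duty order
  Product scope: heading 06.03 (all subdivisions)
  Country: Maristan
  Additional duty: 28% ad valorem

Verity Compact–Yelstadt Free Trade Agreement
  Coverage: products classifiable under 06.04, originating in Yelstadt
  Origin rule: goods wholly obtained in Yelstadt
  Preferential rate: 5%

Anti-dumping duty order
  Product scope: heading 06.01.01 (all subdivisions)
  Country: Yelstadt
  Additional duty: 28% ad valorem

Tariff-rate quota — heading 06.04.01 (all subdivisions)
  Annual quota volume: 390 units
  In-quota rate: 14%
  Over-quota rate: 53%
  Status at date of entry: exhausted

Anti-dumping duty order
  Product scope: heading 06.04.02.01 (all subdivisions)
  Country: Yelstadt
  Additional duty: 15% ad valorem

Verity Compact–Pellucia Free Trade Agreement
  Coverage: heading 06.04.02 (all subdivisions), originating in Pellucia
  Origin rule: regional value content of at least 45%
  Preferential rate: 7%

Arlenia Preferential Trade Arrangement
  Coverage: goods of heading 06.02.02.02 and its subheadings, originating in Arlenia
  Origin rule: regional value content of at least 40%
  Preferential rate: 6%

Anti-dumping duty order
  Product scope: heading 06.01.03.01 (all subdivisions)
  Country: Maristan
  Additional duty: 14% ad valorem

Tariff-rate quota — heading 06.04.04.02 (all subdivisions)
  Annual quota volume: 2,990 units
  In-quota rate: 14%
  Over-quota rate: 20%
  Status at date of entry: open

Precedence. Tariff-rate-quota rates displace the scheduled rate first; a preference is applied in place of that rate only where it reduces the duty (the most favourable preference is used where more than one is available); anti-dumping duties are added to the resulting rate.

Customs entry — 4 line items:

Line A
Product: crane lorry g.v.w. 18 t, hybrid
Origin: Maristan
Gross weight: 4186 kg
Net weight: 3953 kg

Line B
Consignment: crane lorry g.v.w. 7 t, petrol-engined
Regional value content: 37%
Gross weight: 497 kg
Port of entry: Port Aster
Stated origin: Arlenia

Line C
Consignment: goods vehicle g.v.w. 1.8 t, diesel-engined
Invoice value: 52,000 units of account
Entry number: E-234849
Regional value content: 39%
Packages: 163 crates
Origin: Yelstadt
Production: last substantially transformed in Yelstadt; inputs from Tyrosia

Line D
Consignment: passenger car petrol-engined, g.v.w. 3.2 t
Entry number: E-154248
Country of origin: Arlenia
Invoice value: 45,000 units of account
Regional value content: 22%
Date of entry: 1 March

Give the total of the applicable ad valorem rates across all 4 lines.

145%

Line A: crane lorry → 06.03; hybrid → 06.03.01; g.v.w. 18 t → 06.03.01.02. Scheduled 38%. anti-dumping (Maristan, 06.03): +28%; total 38% + 28% = 66%. → 66%.
Line B: crane lorry → 06.03; petrol-engined → 06.03.03; g.v.w. 7 t → 06.03.03.02. Scheduled 19%. Arlenia agreement on 06.02.02.02: 06.03.03.02 not covered. → 19%.
Line C: goods vehicle → 06.04; diesel-engined → 06.04.03; g.v.w. 1.8 t → 06.04.03.01. Scheduled 38%. Yelstadt agreement on 06.01: 06.04.03.01 not covered; Yelstadt agreement on 06.04: not wholly obtained. → 38%.
Line D: passenger car → 06.01; petrol-engined → 06.01.01; g.v.w. 3.2 t → 06.01.01.01. Scheduled 22%. Arlenia agreement on 06.02.02.02: 06.01.01.01 not covered. → 22%.
Sum: 66% + 19% + 38% + 22% = 145%.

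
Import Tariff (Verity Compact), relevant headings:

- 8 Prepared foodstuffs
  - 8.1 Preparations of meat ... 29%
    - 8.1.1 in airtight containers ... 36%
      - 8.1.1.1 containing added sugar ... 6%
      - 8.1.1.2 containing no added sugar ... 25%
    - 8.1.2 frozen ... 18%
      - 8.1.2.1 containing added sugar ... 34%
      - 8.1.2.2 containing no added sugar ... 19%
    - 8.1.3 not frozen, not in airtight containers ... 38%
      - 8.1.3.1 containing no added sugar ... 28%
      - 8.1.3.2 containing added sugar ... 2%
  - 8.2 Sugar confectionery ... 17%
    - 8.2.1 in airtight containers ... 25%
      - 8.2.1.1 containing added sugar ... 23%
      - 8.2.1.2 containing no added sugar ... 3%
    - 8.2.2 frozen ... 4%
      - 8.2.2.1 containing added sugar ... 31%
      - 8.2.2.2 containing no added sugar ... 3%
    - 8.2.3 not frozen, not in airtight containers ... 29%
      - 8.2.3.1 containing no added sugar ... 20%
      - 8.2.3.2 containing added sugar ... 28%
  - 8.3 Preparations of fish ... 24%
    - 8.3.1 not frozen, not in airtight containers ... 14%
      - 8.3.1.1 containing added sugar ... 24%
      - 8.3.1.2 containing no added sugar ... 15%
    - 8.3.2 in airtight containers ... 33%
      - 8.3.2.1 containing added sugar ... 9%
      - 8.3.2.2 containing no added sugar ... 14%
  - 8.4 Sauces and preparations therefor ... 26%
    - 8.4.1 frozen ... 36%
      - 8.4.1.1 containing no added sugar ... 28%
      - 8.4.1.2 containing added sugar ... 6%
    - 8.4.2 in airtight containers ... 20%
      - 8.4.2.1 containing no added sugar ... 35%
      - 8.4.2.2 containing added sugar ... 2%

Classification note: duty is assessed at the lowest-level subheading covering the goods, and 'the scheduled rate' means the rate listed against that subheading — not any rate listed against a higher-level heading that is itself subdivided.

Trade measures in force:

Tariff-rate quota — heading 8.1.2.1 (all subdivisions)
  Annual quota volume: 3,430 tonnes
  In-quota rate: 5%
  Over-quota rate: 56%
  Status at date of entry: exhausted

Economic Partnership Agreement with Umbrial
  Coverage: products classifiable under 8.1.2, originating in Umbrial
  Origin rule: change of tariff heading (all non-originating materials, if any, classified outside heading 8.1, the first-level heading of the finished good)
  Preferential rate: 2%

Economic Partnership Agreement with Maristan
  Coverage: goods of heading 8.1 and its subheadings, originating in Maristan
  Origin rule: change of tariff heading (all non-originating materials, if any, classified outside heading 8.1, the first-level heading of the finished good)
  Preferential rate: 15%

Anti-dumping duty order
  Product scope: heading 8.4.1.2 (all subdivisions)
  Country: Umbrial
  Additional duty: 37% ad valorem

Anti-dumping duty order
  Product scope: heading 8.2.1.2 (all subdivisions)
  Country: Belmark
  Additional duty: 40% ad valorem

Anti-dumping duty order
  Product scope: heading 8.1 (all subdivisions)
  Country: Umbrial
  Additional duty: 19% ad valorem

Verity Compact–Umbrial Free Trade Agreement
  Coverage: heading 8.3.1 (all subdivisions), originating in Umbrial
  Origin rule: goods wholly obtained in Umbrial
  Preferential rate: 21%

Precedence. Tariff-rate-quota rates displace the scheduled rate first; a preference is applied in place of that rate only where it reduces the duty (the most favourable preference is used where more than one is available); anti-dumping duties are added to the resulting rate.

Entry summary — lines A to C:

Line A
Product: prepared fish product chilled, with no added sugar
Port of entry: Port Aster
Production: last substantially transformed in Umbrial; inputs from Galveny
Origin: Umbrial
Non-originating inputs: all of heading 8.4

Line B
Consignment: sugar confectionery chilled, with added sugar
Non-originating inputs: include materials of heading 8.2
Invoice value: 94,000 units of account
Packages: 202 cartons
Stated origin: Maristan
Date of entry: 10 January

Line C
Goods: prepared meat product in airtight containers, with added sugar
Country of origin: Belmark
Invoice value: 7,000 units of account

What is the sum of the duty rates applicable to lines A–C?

Line A: prepared fish product → 8.3; chilled → 8.3.1; with no added sugar → 8.3.1.2. Scheduled 15%. Umbrial agreement on 8.1.2: 8.3.1.2 not covered; Umbrial agreement on 8.3.1: not wholly obtained. → 15%.
Line B: sugar confectionery → 8.2; chilled → 8.2.3; with added sugar → 8.2.3.2. Scheduled 28%. Maristan agreement on 8.1: 8.2.3.2 not covered. → 28%.
Line C: prepared meat product → 8.1; in airtight containers → 8.1.1; with added sugar → 8.1.1.1. Scheduled 6%. No special measure applies. → 6%.
Sum: 15% + 28% + 6% = 49%.

49%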